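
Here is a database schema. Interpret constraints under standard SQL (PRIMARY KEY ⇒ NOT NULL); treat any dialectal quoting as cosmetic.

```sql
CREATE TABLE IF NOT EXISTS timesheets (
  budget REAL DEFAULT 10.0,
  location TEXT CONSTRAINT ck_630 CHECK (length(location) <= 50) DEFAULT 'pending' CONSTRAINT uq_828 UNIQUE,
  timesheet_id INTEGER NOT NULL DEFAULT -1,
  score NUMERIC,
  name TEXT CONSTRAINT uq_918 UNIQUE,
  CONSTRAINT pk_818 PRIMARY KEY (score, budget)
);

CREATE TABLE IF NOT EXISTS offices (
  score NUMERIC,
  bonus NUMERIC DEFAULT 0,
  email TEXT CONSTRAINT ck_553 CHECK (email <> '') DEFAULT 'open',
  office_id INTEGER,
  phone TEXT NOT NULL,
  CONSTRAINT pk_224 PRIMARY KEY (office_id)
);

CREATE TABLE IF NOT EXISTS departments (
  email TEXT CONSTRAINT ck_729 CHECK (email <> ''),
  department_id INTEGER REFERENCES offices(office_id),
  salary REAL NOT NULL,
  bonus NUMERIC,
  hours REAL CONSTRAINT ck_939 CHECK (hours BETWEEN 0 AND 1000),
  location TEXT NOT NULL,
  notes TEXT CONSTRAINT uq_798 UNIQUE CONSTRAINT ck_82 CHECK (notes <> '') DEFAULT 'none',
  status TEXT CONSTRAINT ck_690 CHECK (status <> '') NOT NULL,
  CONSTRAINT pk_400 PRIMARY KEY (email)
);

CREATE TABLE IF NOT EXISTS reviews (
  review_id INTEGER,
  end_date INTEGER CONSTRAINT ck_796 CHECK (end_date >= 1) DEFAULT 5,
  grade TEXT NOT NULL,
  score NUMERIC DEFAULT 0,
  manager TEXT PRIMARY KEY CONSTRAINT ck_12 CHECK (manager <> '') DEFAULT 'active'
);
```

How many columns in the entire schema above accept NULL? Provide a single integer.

12

timesheets: 2 nullable (location, name — PK (score, budget) and explicit NOT NULL columns excluded).
offices: 3 nullable (score, bonus, email — PK (office_id) and explicit NOT NULL columns excluded).
departments: 4 nullable (department_id, bonus, hours, notes — PK (email) and explicit NOT NULL columns excluded).
reviews: 3 nullable (review_id, end_date, score — PK (manager) and explicit NOT NULL columns excluded).
Total: 2 + 3 + 4 + 3 = 12.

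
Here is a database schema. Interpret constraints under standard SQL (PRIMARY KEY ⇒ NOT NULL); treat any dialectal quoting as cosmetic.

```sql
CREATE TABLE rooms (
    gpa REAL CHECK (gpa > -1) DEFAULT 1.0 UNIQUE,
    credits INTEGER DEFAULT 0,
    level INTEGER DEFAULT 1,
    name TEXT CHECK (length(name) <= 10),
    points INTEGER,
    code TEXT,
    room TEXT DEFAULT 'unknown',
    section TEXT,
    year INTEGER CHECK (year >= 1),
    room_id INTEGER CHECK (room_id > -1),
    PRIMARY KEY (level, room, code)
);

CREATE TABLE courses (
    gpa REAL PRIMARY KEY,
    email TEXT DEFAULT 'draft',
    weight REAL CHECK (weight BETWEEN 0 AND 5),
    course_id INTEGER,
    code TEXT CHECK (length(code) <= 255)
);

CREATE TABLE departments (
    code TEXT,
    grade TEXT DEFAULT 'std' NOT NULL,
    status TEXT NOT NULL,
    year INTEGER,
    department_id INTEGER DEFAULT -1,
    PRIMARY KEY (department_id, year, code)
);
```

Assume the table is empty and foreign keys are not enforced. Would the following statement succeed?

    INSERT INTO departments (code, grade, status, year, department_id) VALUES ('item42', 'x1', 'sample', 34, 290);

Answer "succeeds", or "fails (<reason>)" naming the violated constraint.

succeeds

NOT NULL columns: code is supplied; department_id is supplied; grade is supplied; status is supplied; year is supplied.
No constraint is violated.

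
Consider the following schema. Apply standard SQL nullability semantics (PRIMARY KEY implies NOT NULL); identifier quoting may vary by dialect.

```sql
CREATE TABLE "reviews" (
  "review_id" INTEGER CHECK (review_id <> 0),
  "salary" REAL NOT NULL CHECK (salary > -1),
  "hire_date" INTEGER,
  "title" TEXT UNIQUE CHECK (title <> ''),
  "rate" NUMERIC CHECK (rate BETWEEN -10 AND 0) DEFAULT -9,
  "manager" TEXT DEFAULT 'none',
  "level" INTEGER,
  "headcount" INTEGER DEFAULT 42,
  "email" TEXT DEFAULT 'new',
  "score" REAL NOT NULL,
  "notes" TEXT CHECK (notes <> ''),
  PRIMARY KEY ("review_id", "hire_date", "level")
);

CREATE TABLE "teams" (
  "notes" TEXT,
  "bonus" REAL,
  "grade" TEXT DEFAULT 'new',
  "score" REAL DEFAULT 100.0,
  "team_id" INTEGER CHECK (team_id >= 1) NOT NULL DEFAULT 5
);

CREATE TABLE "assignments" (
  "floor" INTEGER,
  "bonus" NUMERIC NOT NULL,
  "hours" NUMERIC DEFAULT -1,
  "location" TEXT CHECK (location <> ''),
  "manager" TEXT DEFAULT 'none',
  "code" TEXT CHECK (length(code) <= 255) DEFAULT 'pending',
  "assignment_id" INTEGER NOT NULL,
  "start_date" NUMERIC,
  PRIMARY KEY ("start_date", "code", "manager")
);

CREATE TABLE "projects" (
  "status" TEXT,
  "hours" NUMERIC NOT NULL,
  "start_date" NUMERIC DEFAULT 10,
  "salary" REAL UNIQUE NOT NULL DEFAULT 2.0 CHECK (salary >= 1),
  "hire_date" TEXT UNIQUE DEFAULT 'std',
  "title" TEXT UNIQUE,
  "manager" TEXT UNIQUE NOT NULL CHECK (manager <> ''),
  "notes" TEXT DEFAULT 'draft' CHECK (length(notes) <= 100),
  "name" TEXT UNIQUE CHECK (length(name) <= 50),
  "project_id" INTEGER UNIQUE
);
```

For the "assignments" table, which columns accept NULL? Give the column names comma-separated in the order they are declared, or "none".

- floor: no NOT NULL constraint applies → nullable.
- bonus: declared NOT NULL → not nullable.
- hours: DEFAULT only fills an omitted column; an explicit NULL is still allowed → nullable.
- location: CHECK does not forbid NULL (a CHECK constraint passes when its expression is NULL) → nullable.
- manager: part of the PRIMARY KEY, which implies NOT NULL → not nullable.
- code: part of the PRIMARY KEY, which implies NOT NULL → not nullable.
- assignment_id: declared NOT NULL → not nullable.
- start_date: part of the PRIMARY KEY, which implies NOT NULL → not nullable.

floor, hours, location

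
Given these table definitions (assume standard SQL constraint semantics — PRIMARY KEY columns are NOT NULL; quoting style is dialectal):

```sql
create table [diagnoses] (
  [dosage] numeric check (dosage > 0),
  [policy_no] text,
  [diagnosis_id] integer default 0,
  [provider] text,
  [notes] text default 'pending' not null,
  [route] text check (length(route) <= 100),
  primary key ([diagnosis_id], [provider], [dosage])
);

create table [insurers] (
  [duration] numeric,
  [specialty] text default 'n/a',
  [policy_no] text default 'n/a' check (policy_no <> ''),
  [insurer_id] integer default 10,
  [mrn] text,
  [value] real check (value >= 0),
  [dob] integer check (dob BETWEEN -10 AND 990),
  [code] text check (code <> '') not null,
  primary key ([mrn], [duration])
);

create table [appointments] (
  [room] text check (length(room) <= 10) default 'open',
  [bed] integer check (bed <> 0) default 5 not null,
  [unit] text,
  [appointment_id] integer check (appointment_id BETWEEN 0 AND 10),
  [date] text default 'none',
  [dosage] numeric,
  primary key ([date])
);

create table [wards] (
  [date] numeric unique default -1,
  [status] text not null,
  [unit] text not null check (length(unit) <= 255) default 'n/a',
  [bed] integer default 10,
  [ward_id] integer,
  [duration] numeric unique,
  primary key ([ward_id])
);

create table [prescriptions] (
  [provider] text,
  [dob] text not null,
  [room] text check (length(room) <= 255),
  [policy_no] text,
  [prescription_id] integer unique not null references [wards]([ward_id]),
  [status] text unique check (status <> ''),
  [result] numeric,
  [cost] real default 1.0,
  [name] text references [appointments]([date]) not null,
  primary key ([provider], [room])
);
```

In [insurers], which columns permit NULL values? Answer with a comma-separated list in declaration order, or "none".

specialty, policy_no, insurer_id, value, dob

- duration: part of the PRIMARY KEY, which implies NOT NULL → not nullable.
- specialty: DEFAULT only fills an omitted column; an explicit NULL is still allowed → nullable.
- policy_no: CHECK does not forbid NULL (a CHECK constraint passes when its expression is NULL) → nullable.
- insurer_id: DEFAULT only fills an omitted column; an explicit NULL is still allowed → nullable.
- mrn: part of the PRIMARY KEY, which implies NOT NULL → not nullable.
- value: CHECK does not forbid NULL (a CHECK constraint passes when its expression is NULL) → nullable.
- dob: CHECK does not forbid NULL (a CHECK constraint passes when its expression is NULL) → nullable.
- code: declared NOT NULL → not nullable.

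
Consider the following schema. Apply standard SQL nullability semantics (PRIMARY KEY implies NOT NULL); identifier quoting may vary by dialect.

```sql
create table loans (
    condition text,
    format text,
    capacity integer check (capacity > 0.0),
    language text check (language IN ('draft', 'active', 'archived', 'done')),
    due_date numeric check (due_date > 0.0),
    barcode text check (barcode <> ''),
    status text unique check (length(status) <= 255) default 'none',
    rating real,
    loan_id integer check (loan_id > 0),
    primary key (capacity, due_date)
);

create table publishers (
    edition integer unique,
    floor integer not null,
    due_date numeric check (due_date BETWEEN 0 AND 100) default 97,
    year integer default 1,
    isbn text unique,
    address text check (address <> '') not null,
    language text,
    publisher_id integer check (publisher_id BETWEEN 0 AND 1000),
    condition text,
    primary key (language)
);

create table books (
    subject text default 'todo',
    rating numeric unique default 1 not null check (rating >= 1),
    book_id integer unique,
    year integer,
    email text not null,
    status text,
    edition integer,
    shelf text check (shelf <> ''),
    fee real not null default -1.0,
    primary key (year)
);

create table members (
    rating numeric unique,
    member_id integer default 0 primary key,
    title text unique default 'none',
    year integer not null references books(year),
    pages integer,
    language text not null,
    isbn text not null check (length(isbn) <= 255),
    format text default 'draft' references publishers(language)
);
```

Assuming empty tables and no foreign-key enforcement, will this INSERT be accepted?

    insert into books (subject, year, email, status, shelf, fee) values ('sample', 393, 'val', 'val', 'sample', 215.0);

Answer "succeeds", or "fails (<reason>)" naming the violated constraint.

succeeds

NOT NULL columns: email is supplied; fee is supplied; rating defaults to 1; year is supplied.
CHECK constraints: 'sample' satisfies (shelf <> '').
No constraint is violated.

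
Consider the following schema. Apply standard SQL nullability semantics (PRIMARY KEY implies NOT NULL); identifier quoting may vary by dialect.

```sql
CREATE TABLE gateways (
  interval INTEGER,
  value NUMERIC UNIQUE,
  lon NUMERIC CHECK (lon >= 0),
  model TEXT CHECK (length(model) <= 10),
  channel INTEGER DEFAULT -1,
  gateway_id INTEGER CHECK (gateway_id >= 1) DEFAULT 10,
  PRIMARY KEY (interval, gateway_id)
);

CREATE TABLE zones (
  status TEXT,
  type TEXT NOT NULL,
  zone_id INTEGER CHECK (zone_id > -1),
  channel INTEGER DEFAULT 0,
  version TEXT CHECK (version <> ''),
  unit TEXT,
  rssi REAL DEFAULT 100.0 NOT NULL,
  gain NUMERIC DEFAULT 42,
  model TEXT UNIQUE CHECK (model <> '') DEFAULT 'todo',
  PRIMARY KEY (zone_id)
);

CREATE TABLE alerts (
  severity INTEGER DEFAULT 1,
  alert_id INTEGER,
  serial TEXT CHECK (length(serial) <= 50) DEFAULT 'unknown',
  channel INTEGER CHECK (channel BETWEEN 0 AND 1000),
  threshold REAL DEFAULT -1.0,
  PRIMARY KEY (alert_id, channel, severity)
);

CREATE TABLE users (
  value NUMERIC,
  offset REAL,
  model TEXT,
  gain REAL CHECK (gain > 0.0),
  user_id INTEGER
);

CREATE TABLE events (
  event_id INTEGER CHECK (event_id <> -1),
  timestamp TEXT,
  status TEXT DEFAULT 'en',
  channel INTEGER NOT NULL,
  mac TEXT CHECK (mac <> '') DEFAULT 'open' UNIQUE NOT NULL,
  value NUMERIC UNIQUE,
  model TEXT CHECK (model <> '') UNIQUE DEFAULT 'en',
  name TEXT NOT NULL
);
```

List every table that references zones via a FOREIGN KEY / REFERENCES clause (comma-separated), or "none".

No REFERENCES clause anywhere in the schema names zones.

none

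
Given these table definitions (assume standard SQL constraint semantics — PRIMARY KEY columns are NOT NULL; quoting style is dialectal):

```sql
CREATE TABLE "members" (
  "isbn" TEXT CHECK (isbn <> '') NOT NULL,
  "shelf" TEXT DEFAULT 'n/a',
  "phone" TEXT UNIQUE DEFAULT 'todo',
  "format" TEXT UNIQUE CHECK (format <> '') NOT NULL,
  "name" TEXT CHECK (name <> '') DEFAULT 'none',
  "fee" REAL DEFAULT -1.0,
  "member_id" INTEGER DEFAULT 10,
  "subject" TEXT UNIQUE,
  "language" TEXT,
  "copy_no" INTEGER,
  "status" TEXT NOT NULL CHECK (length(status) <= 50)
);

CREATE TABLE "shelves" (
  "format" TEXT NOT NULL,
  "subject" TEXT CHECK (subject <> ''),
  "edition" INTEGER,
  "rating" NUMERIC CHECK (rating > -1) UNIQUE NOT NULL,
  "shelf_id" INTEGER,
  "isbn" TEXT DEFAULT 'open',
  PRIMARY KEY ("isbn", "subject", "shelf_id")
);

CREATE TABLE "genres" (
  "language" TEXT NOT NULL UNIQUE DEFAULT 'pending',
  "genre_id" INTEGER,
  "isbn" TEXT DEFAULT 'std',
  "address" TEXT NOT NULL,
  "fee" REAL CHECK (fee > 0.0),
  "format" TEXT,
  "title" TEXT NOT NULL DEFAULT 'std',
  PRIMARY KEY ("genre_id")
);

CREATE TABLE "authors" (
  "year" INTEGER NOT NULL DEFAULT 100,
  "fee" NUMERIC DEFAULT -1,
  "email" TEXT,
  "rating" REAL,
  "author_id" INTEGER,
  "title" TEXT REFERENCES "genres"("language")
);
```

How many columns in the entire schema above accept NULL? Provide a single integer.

17

members: 8 nullable (shelf, phone, name, fee, member_id, subject, language, copy_no — PK none and explicit NOT NULL columns excluded).
shelves: 1 nullable (edition — PK (isbn, subject, shelf_id) and explicit NOT NULL columns excluded).
genres: 3 nullable (isbn, fee, format — PK (genre_id) and explicit NOT NULL columns excluded).
authors: 5 nullable (fee, email, rating, author_id, title — PK none and explicit NOT NULL columns excluded).
Total: 8 + 1 + 3 + 5 = 17.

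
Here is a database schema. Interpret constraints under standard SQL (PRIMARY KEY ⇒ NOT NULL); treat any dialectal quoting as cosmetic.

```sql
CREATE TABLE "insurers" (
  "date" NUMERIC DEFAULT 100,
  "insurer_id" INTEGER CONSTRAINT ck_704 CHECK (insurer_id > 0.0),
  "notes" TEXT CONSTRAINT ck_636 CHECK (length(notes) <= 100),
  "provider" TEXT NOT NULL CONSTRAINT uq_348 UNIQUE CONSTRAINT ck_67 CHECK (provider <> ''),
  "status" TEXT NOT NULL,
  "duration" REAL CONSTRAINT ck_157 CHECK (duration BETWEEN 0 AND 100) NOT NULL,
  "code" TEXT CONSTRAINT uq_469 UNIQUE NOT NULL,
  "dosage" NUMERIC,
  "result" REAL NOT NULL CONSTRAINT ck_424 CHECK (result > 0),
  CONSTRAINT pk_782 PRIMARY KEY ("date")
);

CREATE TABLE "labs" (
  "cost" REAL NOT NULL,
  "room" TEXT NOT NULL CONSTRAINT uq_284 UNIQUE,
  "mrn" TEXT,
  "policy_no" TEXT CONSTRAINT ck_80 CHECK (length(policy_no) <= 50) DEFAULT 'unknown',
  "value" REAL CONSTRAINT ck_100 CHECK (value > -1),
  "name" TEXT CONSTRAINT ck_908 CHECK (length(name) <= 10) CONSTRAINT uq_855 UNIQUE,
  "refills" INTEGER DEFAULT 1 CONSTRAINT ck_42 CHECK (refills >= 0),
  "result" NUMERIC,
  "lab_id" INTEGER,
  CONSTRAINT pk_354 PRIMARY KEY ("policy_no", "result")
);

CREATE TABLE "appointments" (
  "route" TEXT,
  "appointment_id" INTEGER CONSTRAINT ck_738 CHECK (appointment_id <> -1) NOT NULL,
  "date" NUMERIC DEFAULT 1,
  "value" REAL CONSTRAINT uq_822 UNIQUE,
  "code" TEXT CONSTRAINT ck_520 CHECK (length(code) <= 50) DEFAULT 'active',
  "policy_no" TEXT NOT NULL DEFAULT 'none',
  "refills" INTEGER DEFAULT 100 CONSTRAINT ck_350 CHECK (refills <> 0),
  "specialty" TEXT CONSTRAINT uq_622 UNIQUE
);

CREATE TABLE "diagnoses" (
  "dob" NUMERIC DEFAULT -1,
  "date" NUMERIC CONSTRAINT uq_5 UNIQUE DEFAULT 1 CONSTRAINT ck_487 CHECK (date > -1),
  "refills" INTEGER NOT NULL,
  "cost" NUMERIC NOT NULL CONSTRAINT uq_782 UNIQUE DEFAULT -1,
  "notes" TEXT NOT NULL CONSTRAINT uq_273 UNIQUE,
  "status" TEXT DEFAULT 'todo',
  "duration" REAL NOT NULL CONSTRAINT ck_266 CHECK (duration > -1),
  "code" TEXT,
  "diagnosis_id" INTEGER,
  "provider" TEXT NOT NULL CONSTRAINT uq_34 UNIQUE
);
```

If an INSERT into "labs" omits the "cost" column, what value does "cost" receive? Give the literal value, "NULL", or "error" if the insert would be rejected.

error

cost has no DEFAULT clause.
Omitting it would insert NULL, but it is declared NOT NULL, so the INSERT fails.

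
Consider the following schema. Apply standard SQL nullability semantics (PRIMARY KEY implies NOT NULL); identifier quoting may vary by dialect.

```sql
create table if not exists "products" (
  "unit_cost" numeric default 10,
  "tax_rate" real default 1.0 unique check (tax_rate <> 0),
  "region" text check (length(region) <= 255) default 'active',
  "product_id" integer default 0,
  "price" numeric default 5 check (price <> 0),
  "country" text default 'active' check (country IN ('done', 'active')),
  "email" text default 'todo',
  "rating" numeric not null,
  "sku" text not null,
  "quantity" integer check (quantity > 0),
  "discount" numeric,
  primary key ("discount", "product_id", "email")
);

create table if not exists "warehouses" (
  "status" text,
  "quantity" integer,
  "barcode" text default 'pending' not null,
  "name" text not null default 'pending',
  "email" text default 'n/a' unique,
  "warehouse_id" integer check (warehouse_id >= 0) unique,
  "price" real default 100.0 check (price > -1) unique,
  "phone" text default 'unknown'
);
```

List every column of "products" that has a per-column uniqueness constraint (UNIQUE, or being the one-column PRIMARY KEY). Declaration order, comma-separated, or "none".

- unit_cost: no UNIQUE or single-column PK constraint.
- tax_rate: declared UNIQUE → unique.
- region: no UNIQUE or single-column PK constraint.
- product_id: part of a composite PRIMARY KEY — only the tuple is unique, not this column on its own.
- price: no UNIQUE or single-column PK constraint.
- country: no UNIQUE or single-column PK constraint.
- email: part of a composite PRIMARY KEY — only the tuple is unique, not this column on its own.
- rating: no UNIQUE or single-column PK constraint.
- sku: no UNIQUE or single-column PK constraint.
- quantity: no UNIQUE or single-column PK constraint.
- discount: part of a composite PRIMARY KEY — only the tuple is unique, not this column on its own.

tax_rate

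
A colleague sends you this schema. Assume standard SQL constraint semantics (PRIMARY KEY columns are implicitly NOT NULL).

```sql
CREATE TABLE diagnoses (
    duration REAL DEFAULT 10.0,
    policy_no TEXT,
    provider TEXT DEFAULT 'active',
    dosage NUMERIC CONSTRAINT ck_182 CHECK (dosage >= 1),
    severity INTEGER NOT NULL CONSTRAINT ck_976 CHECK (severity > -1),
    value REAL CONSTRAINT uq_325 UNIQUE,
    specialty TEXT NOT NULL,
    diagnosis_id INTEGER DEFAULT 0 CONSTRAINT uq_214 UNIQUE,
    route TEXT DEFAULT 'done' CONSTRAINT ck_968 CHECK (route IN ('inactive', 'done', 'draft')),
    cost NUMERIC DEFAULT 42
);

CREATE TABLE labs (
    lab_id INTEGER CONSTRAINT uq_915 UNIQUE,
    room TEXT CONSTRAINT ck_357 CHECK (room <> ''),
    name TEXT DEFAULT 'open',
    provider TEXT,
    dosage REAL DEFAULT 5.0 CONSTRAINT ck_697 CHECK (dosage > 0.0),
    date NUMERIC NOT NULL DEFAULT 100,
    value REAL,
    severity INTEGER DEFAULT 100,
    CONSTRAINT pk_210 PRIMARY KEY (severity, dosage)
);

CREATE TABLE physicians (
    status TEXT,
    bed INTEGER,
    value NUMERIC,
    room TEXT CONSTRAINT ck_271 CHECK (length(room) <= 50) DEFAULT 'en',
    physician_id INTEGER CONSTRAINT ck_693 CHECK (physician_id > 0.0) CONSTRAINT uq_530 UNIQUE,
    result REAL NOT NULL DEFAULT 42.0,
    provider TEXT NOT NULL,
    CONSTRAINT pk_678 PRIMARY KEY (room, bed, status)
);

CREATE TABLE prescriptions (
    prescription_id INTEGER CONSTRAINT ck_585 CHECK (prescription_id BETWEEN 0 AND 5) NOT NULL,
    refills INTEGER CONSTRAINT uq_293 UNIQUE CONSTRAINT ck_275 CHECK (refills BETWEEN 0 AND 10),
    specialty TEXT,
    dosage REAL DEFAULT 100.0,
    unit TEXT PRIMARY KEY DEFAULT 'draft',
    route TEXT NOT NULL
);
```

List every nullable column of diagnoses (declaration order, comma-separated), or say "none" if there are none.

duration, policy_no, provider, dosage, value, diagnosis_id, route, cost

- duration: DEFAULT only fills an omitted column; an explicit NULL is still allowed → nullable.
- policy_no: no NOT NULL constraint applies → nullable.
- provider: DEFAULT only fills an omitted column; an explicit NULL is still allowed → nullable.
- dosage: CHECK does not forbid NULL (a CHECK constraint passes when its expression is NULL) → nullable.
- severity: declared NOT NULL → not nullable.
- value: UNIQUE does not imply NOT NULL → nullable.
- specialty: declared NOT NULL → not nullable.
- diagnosis_id: UNIQUE does not imply NOT NULL → nullable.
- route: CHECK does not forbid NULL (a CHECK constraint passes when its expression is NULL) → nullable.
- cost: DEFAULT only fills an omitted column; an explicit NULL is still allowed → nullable.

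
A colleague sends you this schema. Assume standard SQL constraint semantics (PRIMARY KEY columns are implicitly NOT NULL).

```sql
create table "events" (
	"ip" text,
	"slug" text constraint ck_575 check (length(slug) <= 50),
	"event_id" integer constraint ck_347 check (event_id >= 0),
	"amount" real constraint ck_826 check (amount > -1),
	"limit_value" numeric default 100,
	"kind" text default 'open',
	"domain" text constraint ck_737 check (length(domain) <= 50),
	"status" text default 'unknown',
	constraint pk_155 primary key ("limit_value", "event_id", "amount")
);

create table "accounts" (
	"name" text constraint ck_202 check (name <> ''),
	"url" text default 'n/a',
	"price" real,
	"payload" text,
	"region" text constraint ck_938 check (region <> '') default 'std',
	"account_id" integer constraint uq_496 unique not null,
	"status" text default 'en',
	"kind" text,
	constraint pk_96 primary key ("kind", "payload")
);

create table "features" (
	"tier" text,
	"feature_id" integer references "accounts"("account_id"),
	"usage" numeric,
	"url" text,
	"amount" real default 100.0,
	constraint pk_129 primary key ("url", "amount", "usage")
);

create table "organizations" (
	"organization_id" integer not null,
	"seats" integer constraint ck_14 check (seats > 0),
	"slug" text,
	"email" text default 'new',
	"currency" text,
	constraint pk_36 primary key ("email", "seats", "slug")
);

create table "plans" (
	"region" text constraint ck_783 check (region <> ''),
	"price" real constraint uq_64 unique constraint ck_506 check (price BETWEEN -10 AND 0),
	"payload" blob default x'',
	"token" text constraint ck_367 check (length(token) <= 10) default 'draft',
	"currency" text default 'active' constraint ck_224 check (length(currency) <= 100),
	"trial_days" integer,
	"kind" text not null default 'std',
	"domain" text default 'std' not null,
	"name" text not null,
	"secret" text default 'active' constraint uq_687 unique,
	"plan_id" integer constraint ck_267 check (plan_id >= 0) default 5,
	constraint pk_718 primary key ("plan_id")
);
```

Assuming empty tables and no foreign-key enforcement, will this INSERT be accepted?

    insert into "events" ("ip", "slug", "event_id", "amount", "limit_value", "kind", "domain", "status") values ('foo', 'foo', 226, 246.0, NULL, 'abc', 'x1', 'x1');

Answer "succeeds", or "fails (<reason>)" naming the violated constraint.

limit_value is explicitly set to NULL, but limit_value is part of the PRIMARY KEY (implied NOT NULL).

fails (NOT NULL on limit_value)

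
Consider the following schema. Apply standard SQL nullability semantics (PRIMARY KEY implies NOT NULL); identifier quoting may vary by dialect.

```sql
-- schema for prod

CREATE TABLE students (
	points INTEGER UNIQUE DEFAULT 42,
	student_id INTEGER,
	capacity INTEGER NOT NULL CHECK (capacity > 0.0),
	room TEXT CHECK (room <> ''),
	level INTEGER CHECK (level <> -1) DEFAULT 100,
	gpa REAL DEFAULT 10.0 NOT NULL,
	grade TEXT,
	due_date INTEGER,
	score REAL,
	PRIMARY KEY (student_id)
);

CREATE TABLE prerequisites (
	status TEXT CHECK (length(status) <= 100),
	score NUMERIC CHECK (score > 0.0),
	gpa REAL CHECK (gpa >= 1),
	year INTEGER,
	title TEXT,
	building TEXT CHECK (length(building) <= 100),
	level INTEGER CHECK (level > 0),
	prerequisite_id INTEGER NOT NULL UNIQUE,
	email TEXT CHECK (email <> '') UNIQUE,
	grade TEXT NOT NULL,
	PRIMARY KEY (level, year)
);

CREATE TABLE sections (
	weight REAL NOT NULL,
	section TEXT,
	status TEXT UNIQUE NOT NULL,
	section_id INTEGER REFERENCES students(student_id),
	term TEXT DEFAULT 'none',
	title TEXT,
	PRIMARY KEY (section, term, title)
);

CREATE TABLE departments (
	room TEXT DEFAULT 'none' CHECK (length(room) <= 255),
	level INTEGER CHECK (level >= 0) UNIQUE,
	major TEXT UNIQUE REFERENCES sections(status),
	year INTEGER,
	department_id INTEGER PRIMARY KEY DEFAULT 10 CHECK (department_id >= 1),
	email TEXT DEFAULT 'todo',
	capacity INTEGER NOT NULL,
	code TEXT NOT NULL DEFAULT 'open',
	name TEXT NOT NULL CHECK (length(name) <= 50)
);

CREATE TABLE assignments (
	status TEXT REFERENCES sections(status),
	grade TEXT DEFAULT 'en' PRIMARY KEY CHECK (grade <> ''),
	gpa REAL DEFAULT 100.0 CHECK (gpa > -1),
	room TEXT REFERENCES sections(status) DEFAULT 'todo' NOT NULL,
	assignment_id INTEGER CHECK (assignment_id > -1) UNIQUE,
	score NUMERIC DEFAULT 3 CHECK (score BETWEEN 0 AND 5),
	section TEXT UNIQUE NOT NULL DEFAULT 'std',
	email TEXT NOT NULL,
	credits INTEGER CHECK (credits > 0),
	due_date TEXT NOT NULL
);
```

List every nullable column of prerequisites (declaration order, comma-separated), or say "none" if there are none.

status, score, gpa, title, building, email

- status: CHECK does not forbid NULL (a CHECK constraint passes when its expression is NULL) → nullable.
- score: CHECK does not forbid NULL (a CHECK constraint passes when its expression is NULL) → nullable.
- gpa: CHECK does not forbid NULL (a CHECK constraint passes when its expression is NULL) → nullable.
- year: part of the PRIMARY KEY, which implies NOT NULL → not nullable.
- title: no NOT NULL constraint applies → nullable.
- building: CHECK does not forbid NULL (a CHECK constraint passes when its expression is NULL) → nullable.
- level: part of the PRIMARY KEY, which implies NOT NULL → not nullable.
- prerequisite_id: declared NOT NULL → not nullable.
- email: CHECK does not forbid NULL (a CHECK constraint passes when its expression is NULL) → nullable.
- grade: declared NOT NULL → not nullable.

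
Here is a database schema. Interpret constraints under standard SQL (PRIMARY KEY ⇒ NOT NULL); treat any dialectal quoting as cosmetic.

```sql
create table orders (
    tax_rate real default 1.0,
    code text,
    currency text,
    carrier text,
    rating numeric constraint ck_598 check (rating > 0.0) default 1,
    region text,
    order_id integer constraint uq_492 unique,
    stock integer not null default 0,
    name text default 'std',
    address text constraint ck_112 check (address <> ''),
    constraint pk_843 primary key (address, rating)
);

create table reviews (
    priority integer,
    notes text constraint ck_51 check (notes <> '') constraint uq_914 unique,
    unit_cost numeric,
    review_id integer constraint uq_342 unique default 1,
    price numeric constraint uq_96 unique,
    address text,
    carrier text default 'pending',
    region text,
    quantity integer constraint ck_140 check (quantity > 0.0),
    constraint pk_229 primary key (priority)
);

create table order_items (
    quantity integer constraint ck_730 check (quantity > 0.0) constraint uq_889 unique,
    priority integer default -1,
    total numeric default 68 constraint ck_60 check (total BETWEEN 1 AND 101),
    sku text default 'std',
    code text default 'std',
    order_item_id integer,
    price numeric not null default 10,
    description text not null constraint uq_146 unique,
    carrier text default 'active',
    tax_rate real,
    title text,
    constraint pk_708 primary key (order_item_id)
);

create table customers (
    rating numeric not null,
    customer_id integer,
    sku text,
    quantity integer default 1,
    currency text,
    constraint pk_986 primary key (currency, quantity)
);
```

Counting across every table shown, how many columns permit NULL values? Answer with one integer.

orders: 7 nullable (tax_rate, code, currency, carrier, region, order_id, name — PK (address, rating) and explicit NOT NULL columns excluded).
reviews: 8 nullable (notes, unit_cost, review_id, price, address, carrier, region, quantity — PK (priority) and explicit NOT NULL columns excluded).
order_items: 8 nullable (quantity, priority, total, sku, code, carrier, tax_rate, title — PK (order_item_id) and explicit NOT NULL columns excluded).
customers: 2 nullable (customer_id, sku — PK (currency, quantity) and explicit NOT NULL columns excluded).
Total: 7 + 8 + 8 + 2 = 25.

25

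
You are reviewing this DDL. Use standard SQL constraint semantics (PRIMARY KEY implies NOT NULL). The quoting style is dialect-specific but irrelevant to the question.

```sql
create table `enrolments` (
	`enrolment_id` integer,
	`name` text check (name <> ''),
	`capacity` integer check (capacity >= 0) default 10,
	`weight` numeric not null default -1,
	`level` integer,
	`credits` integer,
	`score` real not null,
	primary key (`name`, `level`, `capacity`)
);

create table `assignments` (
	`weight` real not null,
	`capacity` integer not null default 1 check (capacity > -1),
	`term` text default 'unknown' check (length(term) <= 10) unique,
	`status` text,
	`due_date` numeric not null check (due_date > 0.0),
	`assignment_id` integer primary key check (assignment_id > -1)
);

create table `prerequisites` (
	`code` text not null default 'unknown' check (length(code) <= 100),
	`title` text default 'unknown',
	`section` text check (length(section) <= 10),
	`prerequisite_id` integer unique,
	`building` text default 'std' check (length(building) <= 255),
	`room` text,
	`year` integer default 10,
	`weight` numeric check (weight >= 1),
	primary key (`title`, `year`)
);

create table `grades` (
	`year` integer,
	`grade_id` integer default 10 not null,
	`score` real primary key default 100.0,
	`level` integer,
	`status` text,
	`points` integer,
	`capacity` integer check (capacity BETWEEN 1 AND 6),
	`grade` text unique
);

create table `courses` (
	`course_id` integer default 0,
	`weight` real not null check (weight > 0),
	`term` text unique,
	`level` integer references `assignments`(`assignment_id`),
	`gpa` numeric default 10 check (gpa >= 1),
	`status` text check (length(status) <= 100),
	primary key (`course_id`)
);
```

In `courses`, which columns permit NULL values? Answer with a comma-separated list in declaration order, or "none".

term, level, gpa, status

- course_id: part of the PRIMARY KEY, which implies NOT NULL → not nullable.
- weight: declared NOT NULL → not nullable.
- term: UNIQUE does not imply NOT NULL → nullable.
- level: a foreign key column may be NULL unless separately constrained → nullable.
- gpa: CHECK does not forbid NULL (a CHECK constraint passes when its expression is NULL) → nullable.
- status: CHECK does not forbid NULL (a CHECK constraint passes when its expression is NULL) → nullable.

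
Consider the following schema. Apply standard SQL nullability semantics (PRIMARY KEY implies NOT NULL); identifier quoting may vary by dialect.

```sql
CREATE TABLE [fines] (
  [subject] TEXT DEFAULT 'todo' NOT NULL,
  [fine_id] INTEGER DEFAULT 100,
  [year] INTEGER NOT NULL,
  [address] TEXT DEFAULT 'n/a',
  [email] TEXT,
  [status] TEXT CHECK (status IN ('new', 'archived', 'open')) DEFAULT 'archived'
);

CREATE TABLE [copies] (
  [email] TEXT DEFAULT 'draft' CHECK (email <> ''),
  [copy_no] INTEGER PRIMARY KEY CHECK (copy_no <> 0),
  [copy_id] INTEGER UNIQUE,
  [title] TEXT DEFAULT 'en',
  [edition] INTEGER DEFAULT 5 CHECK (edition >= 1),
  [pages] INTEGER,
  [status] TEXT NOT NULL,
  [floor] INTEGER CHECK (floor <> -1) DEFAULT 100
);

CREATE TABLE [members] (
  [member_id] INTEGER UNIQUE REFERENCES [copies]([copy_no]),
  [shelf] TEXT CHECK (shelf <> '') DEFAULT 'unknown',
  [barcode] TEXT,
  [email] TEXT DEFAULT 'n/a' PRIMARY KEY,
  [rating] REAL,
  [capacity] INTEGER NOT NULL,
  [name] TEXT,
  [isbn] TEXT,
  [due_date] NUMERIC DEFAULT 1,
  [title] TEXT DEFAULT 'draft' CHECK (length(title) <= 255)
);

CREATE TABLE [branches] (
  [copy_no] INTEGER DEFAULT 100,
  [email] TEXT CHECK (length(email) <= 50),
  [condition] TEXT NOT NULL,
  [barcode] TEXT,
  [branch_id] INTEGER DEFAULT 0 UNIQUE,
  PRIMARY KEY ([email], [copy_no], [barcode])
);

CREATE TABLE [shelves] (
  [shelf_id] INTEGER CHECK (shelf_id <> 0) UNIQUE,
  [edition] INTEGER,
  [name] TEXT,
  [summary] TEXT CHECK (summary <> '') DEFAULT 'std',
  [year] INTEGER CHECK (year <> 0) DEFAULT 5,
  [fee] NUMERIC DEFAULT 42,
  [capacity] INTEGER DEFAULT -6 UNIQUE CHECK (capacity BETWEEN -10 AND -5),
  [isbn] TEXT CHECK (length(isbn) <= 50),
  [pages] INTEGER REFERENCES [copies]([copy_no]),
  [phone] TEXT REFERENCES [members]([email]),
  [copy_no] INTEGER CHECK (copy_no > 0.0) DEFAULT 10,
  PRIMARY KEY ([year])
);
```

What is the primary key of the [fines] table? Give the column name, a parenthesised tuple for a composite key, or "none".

No column is declared PRIMARY KEY inline, and there is no table-level PRIMARY KEY clause in fines.

none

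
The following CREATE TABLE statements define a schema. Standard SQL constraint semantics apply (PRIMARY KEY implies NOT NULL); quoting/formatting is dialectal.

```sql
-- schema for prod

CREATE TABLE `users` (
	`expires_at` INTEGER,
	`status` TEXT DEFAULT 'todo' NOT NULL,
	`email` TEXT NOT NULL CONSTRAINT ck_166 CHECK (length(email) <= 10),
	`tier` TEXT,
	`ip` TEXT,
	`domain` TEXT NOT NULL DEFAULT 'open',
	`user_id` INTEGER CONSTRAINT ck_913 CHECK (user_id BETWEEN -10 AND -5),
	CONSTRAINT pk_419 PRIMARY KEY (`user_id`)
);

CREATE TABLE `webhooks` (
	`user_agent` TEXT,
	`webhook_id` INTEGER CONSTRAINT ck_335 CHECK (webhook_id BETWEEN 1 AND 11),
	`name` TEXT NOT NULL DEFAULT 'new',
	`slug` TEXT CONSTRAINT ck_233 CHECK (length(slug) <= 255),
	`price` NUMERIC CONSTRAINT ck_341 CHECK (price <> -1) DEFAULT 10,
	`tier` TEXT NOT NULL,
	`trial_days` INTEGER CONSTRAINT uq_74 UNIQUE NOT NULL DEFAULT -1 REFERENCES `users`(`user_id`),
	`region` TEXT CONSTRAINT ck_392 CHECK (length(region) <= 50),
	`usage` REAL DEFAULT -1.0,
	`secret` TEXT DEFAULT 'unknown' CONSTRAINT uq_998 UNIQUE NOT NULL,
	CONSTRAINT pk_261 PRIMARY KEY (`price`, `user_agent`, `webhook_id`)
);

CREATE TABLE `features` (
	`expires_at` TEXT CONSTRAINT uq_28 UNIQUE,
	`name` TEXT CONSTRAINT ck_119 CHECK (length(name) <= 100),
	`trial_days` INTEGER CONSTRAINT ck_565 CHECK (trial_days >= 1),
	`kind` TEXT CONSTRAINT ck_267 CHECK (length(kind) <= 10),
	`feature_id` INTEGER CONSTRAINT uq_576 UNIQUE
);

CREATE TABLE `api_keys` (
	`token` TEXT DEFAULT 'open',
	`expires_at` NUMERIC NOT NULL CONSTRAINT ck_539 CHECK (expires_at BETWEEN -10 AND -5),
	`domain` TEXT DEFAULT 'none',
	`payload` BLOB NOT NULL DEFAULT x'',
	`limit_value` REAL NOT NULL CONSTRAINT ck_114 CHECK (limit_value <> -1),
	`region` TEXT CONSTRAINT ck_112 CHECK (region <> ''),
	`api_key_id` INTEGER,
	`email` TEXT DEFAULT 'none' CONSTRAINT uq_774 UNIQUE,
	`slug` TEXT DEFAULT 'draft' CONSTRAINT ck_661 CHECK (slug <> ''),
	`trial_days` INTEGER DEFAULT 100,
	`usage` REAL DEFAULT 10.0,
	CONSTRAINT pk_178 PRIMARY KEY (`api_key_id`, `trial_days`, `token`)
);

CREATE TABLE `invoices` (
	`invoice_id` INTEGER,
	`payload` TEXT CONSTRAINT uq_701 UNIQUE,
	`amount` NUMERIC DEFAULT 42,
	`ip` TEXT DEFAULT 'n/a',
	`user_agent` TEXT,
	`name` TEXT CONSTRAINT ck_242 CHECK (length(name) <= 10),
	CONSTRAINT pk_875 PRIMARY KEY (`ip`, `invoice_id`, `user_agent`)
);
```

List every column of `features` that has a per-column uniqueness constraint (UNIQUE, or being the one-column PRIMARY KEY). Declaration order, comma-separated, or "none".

- expires_at: declared UNIQUE → unique.
- name: no UNIQUE or single-column PK constraint.
- trial_days: no UNIQUE or single-column PK constraint.
- kind: no UNIQUE or single-column PK constraint.
- feature_id: declared UNIQUE → unique.

expires_at, feature_id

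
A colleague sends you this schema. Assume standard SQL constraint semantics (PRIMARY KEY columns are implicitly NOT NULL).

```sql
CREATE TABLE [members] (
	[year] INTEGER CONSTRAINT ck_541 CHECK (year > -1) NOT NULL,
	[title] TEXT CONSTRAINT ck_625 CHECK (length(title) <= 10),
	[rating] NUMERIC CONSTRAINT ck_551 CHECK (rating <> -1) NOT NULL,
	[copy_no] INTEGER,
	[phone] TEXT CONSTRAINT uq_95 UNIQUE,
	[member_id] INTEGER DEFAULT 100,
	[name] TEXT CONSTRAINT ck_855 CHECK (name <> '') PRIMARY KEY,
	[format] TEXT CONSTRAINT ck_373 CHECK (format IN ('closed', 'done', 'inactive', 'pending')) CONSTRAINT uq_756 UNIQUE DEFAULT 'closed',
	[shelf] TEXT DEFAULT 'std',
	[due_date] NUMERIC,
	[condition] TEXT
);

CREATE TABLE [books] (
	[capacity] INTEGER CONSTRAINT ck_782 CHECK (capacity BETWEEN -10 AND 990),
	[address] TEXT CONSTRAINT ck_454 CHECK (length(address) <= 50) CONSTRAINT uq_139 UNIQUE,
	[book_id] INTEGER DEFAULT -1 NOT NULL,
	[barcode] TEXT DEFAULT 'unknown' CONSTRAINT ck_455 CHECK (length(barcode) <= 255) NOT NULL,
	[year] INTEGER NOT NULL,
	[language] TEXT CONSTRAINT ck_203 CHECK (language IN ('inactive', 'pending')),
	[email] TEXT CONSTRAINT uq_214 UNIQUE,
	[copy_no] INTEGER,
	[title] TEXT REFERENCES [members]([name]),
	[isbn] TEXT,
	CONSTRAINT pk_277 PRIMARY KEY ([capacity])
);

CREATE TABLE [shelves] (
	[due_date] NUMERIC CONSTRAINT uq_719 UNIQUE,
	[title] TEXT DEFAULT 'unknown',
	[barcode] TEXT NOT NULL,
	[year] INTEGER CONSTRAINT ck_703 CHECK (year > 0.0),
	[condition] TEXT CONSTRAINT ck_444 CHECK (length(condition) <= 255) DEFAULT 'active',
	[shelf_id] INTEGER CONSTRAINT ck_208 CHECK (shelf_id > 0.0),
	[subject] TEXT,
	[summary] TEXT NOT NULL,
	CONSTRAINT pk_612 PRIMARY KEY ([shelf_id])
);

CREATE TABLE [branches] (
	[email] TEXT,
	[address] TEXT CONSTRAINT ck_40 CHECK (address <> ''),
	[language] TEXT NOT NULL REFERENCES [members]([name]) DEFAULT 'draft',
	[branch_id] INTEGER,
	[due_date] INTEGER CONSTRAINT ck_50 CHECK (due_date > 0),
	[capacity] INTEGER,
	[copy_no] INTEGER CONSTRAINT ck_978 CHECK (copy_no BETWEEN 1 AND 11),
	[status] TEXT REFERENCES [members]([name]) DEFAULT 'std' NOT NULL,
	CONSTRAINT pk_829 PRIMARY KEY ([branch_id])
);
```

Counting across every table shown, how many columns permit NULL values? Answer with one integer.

members: 8 nullable (title, copy_no, phone, member_id, format, shelf, due_date, condition — PK (name) and explicit NOT NULL columns excluded).
books: 6 nullable (address, language, email, copy_no, title, isbn — PK (capacity) and explicit NOT NULL columns excluded).
shelves: 5 nullable (due_date, title, year, condition, subject — PK (shelf_id) and explicit NOT NULL columns excluded).
branches: 5 nullable (email, address, due_date, capacity, copy_no — PK (branch_id) and explicit NOT NULL columns excluded).
Total: 8 + 6 + 5 + 5 = 24.

24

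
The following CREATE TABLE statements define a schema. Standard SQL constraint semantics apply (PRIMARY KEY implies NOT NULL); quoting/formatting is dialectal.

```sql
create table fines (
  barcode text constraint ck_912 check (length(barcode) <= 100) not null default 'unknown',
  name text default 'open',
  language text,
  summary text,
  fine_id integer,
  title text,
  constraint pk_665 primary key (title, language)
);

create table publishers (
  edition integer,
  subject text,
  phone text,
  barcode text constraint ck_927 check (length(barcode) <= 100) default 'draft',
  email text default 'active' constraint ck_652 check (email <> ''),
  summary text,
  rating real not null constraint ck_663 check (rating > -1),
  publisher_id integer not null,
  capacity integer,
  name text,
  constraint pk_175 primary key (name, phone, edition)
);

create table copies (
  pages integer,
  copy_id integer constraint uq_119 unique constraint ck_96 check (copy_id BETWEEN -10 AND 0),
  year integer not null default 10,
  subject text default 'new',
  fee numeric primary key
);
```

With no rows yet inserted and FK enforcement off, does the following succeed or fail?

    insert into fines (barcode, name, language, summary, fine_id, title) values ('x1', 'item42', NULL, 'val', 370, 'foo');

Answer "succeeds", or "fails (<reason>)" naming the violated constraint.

language is explicitly set to NULL, but language is part of the PRIMARY KEY (implied NOT NULL).

fails (NOT NULL on language)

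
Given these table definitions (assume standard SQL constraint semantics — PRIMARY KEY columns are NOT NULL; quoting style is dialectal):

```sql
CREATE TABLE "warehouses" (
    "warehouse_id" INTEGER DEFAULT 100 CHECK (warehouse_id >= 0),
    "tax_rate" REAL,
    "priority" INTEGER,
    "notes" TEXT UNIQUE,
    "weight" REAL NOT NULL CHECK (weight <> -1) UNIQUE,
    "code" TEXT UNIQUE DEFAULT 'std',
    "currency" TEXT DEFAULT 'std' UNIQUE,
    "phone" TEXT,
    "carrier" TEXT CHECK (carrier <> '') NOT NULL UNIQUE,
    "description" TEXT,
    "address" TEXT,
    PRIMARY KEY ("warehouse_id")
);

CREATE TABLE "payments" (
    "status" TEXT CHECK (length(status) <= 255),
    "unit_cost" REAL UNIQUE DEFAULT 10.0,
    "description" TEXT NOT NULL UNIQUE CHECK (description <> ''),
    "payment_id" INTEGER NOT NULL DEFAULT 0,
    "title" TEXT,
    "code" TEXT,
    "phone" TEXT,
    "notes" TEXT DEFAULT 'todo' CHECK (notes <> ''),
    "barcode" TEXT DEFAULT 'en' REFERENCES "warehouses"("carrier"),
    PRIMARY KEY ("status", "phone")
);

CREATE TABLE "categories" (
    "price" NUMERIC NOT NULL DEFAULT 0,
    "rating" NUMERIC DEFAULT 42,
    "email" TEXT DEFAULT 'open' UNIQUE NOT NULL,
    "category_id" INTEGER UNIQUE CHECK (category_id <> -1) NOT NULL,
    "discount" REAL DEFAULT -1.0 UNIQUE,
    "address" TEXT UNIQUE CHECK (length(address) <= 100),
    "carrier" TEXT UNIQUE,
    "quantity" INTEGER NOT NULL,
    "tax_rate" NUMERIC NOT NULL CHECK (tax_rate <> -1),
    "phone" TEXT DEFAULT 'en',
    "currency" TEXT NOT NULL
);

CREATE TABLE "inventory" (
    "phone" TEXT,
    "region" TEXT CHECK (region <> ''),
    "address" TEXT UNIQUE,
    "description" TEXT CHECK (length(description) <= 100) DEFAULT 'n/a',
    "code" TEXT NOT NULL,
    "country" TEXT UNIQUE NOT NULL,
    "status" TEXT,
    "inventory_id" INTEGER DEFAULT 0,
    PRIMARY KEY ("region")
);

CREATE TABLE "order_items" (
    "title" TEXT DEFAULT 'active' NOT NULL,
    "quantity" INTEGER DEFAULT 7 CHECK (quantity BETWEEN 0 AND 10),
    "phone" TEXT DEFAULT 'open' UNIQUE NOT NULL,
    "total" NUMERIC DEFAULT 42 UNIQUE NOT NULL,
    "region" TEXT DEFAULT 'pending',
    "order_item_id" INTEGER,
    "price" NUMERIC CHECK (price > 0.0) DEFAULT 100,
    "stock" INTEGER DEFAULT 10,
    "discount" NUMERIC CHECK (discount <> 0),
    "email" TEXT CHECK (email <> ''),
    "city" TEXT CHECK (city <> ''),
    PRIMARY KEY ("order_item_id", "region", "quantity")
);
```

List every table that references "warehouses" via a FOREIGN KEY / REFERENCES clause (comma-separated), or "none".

payments

- payments.barcode references warehouses(carrier).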